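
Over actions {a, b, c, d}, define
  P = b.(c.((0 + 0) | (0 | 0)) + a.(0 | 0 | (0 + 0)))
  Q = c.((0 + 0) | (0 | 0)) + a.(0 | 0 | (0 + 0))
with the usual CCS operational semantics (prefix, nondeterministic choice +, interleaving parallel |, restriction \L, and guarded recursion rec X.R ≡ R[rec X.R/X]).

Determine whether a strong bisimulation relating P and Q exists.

LTS(P): 4 reachable states
  u0 = b.(c.((0 + 0) | (0 | 0)) + a.(0 | 0 | (0 + 0))) | --b--▸ u1
  u1 = c.((0 + 0) | (0 | 0)) + a.(0 | 0 | (0 + 0)) | --a--▸ u2, --c--▸ u3
  u2 = 0 | 0 | (0 + 0) | stopped
  u3 = (0 + 0) | (0 | 0) | stopped
LTS(Q): 3 reachable states
  v0 = c.((0 + 0) | (0 | 0)) + a.(0 | 0 | (0 + 0)) | --a--▸ v1, --c--▸ v2
  v1 = 0 | 0 | (0 + 0) | stopped
  v2 = (0 + 0) | (0 | 0) | stopped
Coarsest stable partition (strong bisimilarity classes):
  B0 = {u0}
  B1 = {u1, v0}
  B2 = {u2, u3, v1, v2}
u0 ∈ B0, v0 ∈ B1 → different blocks

not bisimilar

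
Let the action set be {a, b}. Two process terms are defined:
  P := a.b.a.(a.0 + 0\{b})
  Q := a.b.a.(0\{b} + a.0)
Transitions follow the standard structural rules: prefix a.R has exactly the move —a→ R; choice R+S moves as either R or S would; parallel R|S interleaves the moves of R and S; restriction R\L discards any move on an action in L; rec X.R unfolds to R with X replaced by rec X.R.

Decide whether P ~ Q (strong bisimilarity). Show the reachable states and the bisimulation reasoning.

Reachable graph of P (5 states):
  u0 = a.b.a.(a.0 + 0\{b}) ⊢ -a-> u1
  u1 = b.a.(a.0 + 0\{b}) ⊢ -b-> u2
  u2 = a.(a.0 + 0\{b}) ⊢ -a-> u3
  u3 = a.0 + 0\{b} ⊢ -a-> u4
  u4 = 0 ⊢ (no moves)
Reachable graph of Q (5 states):
  v0 = a.b.a.(0\{b} + a.0) ⊢ -a-> v1
  v1 = b.a.(0\{b} + a.0) ⊢ -b-> v2
  v2 = a.(0\{b} + a.0) ⊢ -a-> v3
  v3 = 0\{b} + a.0 ⊢ -a-> v4
  v4 = 0 ⊢ (no moves)
Bisimilarity quotient blocks:
  B0 = {u0, v0}
  B1 = {u1, v1}
  B2 = {u2, v2}
  B3 = {u3, v3}
  B4 = {u4, v4}
u0 ∈ B0, v0 ∈ B0 → same block

YES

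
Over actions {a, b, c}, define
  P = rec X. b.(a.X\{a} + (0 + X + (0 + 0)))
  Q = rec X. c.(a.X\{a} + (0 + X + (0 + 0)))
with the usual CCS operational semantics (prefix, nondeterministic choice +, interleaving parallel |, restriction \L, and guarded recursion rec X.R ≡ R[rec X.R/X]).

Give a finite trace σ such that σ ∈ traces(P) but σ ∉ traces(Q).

Reachable graph of P (4 states):
  p0 = rec X. b.(a.X\{a} + (0 + X + (0 + 0))) | =b=> p1
  p1 = a.(rec X. b.(a.X\{a} + (0 + X + (0 + 0))))\{a} + (0 + (rec X. b.(a.X\{a} + (0 + X + (0 + 0)))) + (0 + 0)) | =a=> p2, =b=> p1
  p2 = (rec X. b.(a.X\{a} + (0 + X + (0 + 0))))\{a} | =b=> p3
  p3 = (a.(rec X. b.(a.X\{a} + (0 + X + (0 + 0))))\{a} + (0 + (rec X. b.(a.X\{a} + (0 + X + (0 + 0)))) + (0 + 0)))\{a} | =b=> p3
Reachable graph of Q (4 states):
  q0 = rec X. c.(a.X\{a} + (0 + X + (0 + 0))) | =c=> q1
  q1 = a.(rec X. c.(a.X\{a} + (0 + X + (0 + 0))))\{a} + (0 + (rec X. c.(a.X\{a} + (0 + X + (0 + 0)))) + (0 + 0)) | =a=> q2, =c=> q1
  q2 = (rec X. c.(a.X\{a} + (0 + X + (0 + 0))))\{a} | =c=> q3
  q3 = (a.(rec X. c.(a.X\{a} + (0 + X + (0 + 0))))\{a} + (0 + (rec X. c.(a.X\{a} + (0 + X + (0 + 0)))) + (0 + 0)))\{a} | =c=> q3
Trace ⟨b⟩ through P, begin at {p0}:
  [1] b ⇒ {p1}
  — P admits the full trace.
Trace ⟨b⟩ through Q, begin at {q0}:
  [1] b ⇒ no successor for Q

b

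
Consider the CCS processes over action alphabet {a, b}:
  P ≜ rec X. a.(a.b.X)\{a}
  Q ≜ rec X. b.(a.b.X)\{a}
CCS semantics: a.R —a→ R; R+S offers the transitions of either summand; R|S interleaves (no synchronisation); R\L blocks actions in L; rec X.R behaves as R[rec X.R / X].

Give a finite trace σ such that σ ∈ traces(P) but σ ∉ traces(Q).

Reachable graph of P (2 states):
  s0 = rec X. a.(a.b.X)\{a} ⊢ -a-> s1
  s1 = (a.b.(rec X. a.(a.b.X)\{a}))\{a} ⊢ stopped
Reachable graph of Q (2 states):
  t0 = rec X. b.(a.b.X)\{a} ⊢ -b-> t1
  t1 = (a.b.(rec X. b.(a.b.X)\{a}))\{a} ⊢ stopped
Executing a from P (initial set {s0}):
  after a @ step 1: {s1}
  — P admits the full trace.
Executing a from Q (initial set {t0}):
  after a @ step 1: no successor for Q

a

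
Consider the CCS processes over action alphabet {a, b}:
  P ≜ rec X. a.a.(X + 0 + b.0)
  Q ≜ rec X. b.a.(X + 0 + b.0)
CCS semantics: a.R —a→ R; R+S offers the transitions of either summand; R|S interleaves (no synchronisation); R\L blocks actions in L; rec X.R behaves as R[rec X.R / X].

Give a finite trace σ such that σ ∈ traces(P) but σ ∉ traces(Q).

P's transition system — 4 states:
  p0 = rec X. a.a.(X + 0 + b.0) has moves —a→ p1
  p1 = a.((rec X. a.a.(X + 0 + b.0)) + 0 + b.0) has moves —a→ p2
  p2 = (rec X. a.a.(X + 0 + b.0)) + 0 + b.0 has moves —a→ p1, —b→ p3
  p3 = 0 has moves (no moves)
Q's transition system — 4 states:
  q0 = rec X. b.a.(X + 0 + b.0) has moves —b→ q1
  q1 = a.((rec X. b.a.(X + 0 + b.0)) + 0 + b.0) has moves —a→ q2
  q2 = (rec X. b.a.(X + 0 + b.0)) + 0 + b.0 has moves —b→ q1, —b→ q3
  q3 = 0 has moves (no moves)
Trace ⟨a⟩ through P, begin at {p0}:
  [1] a ⇒ {p1}
  ✓ P
Trace ⟨a⟩ through Q, begin at {q0}:
  [1] a ⇒ no successor for Q

a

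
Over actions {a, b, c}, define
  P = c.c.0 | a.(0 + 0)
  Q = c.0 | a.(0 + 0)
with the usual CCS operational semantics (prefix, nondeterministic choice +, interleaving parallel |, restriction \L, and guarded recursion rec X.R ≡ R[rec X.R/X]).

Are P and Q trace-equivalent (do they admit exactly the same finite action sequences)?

P's transition system — 6 states:
  u0 = c.c.0 | a.(0 + 0) has moves --a--▸ u1, --c--▸ u2
  u1 = c.c.0 | (0 + 0) has moves --c--▸ u3
  u2 = c.0 | a.(0 + 0) has moves --a--▸ u3, --c--▸ u4
  u3 = c.0 | (0 + 0) has moves --c--▸ u5
  u4 = 0 | a.(0 + 0) has moves --a--▸ u5
  u5 = 0 | (0 + 0) has moves deadlocked
Q's transition system — 4 states:
  v0 = c.0 | a.(0 + 0) has moves --a--▸ v1, --c--▸ v2
  v1 = c.0 | (0 + 0) has moves --c--▸ v3
  v2 = 0 | a.(0 + 0) has moves --a--▸ v3
  v3 = 0 | (0 + 0) has moves deadlocked
Run σ = ⟨cc⟩ on P: start {u0}
  step 1 (c): {u2}
  step 2 (c): {u4}
  P completes σ.
Run σ = ⟨cc⟩ on Q: start {v0}
  step 1 (c): {v2}
  step 2 (c): ∅  — Q cannot continue

trace-distinct — witness ⟨cc⟩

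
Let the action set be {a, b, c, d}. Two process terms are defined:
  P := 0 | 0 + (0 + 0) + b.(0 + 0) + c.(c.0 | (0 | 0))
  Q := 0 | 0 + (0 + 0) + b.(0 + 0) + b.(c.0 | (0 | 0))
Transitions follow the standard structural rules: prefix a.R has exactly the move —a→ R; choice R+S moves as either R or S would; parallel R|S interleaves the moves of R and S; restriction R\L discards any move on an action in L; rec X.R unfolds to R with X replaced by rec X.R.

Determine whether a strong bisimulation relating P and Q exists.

Reachable graph of P (4 states):
  u0 = 0 | 0 + (0 + 0) + b.(0 + 0) + c.(c.0 | (0 | 0)) → ··b··> u1, ··c··> u2
  u1 = 0 + 0 → ∅
  u2 = c.0 | (0 | 0) → ··c··> u3
  u3 = 0 | (0 | 0) → ∅
Reachable graph of Q (4 states):
  v0 = 0 | 0 + (0 + 0) + b.(0 + 0) + b.(c.0 | (0 | 0)) → ··b··> v1, ··b··> v2
  v1 = 0 + 0 → ∅
  v2 = c.0 | (0 | 0) → ··c··> v3
  v3 = 0 | (0 | 0) → ∅
Partition-refinement fixed point:
  B0 = {u0}
  B1 = {u2, v2}
  B2 = {u1, u3, v1, v3}
  B3 = {v0}
u0 ∈ B0, v0 ∈ B3 → different blocks

NO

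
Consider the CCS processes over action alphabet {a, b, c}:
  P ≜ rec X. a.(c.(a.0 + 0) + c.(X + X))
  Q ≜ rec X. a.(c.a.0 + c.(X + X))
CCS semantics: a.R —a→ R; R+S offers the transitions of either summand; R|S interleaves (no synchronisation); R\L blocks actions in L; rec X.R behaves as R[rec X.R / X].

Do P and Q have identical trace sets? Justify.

Reachable graph of P (5 states):
  m0 = rec X. a.(c.(a.0 + 0) + c.(X + X)) has moves -a-> m1
  m1 = c.(a.0 + 0) + c.((rec X. a.(c.(a.0 + 0) + c.(X + X))) + (rec X. a.(c.(a.0 + 0) + c.(X + X)))) has moves -c-> m2, -c-> m3
  m2 = (rec X. a.(c.(a.0 + 0) + c.(X + X))) + (rec X. a.(c.(a.0 + 0) + c.(X + X))) has moves -a-> m1
  m3 = a.0 + 0 has moves -a-> m4
  m4 = 0 has moves deadlocked
Reachable graph of Q (5 states):
  n0 = rec X. a.(c.a.0 + c.(X + X)) has moves -a-> n1
  n1 = c.a.0 + c.((rec X. a.(c.a.0 + c.(X + X))) + (rec X. a.(c.a.0 + c.(X + X)))) has moves -c-> n2, -c-> n3
  n2 = (rec X. a.(c.a.0 + c.(X + X))) + (rec X. a.(c.a.0 + c.(X + X))) has moves -a-> n1
  n3 = a.0 has moves -a-> n4
  n4 = 0 has moves deadlocked
Coarsest stable partition (strong bisimilarity classes):
  B0 = {m0, m2, n0, n2}
  B1 = {m1, n1}
  B2 = {m3, n3}
  B3 = {m4, n4}
m0 ∈ B0, n0 ∈ B0 → same block
Bisimilar ⇒ trace-equivalent.

YES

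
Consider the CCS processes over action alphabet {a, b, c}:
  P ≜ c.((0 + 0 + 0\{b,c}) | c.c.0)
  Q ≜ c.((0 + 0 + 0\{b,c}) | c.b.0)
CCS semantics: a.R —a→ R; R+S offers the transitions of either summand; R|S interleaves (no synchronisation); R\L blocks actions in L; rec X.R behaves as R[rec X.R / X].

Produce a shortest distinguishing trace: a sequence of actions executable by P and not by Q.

ccc

LTS(P): 4 reachable states
  s0 = c.((0 + 0 + 0\{b,c}) | c.c.0) :: —c→ s1
  s1 = (0 + 0 + 0\{b,c}) | c.c.0 :: —c→ s2
  s2 = (0 + 0 + 0\{b,c}) | c.0 :: —c→ s3
  s3 = (0 + 0 + 0\{b,c}) | 0 :: stopped
LTS(Q): 4 reachable states
  t0 = c.((0 + 0 + 0\{b,c}) | c.b.0) :: —c→ t1
  t1 = (0 + 0 + 0\{b,c}) | c.b.0 :: —c→ t2
  t2 = (0 + 0 + 0\{b,c}) | b.0 :: —b→ t3
  t3 = (0 + 0 + 0\{b,c}) | 0 :: stopped
Executing ccc from P (initial set {s0}):
  after c @ step 1: {s1}
  after c @ step 2: {s2}
  after c @ step 3: {s3}
  P completes σ.
Executing ccc from Q (initial set {t0}):
  after c @ step 1: {t1}
  after c @ step 2: {t2}
  after c @ step 3: ∅ (Q stuck)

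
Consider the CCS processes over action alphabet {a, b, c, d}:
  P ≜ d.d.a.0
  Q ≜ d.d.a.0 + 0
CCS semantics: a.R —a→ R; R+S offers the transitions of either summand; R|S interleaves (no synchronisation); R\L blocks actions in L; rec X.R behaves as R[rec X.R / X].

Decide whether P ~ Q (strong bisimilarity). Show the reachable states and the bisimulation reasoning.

Reachable graph of P (4 states):
  s0 = d.d.a.0 → =d=> s1
  s1 = d.a.0 → =d=> s2
  s2 = a.0 → =a=> s3
  s3 = 0 → deadlocked
Reachable graph of Q (4 states):
  t0 = d.d.a.0 + 0 → =d=> t1
  t1 = d.a.0 → =d=> t2
  t2 = a.0 → =a=> t3
  t3 = 0 → deadlocked
Bisimilarity quotient blocks:
  B0 = {s0, t0}
  B1 = {s1, t1}
  B2 = {s2, t2}
  B3 = {s3, t3}
s0 ∈ B0, t0 ∈ B0 → same block

bisimilar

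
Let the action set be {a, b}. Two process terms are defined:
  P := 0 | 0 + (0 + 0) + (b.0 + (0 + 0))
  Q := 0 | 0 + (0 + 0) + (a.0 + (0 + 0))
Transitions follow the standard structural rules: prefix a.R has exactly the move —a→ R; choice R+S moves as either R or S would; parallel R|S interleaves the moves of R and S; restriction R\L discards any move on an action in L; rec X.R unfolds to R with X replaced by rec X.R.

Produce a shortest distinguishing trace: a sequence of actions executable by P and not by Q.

P's transition system — 2 states:
  p0 = 0 | 0 + (0 + 0) + (b.0 + (0 + 0)) ⊢ =b=> p1
  p1 = 0 ⊢ stopped
Q's transition system — 2 states:
  q0 = 0 | 0 + (0 + 0) + (a.0 + (0 + 0)) ⊢ =a=> q1
  q1 = 0 ⊢ stopped
Executing b from P (initial set {p0}):
  after b @ step 1: {p1}
  ✓ P
Executing b from Q (initial set {q0}):
  after b @ step 1: ∅ (Q stuck)

b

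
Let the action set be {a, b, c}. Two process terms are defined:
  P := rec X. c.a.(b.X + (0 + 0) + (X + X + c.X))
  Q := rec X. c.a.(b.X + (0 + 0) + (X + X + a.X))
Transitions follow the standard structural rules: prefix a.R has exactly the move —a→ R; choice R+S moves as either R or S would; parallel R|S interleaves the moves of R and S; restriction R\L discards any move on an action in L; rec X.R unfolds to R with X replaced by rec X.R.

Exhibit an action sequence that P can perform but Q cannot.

LTS(P): 3 reachable states
  p0 = rec X. c.a.(b.X + (0 + 0) + (X + X + c.X)) has moves --c--▸ p1
  p1 = a.(b.(rec X. c.a.(b.X + (0 + 0) + (X + X + c.X))) + (0 + 0) + ((rec X. c.a.(b.X + (0 + 0) + (X + X + c.X))) + (rec X. c.a.(b.X + (0 + 0) + (X + X + c.X))) + c.(rec X. c.a.(b.X + (0 + 0) + (X + X + c.X))))) has moves --a--▸ p2
  p2 = b.(rec X. c.a.(b.X + (0 + 0) + (X + X + c.X))) + (0 + 0) + ((rec X. c.a.(b.X + (0 + 0) + (X + X + c.X))) + (rec X. c.a.(b.X + (0 + 0) + (X + X + c.X))) + c.(rec X. c.a.(b.X + (0 + 0) + (X + X + c.X)))) has moves --b--▸ p0, --c--▸ p0, --c--▸ p1
LTS(Q): 3 reachable states
  q0 = rec X. c.a.(b.X + (0 + 0) + (X + X + a.X)) has moves --c--▸ q1
  q1 = a.(b.(rec X. c.a.(b.X + (0 + 0) + (X + X + a.X))) + (0 + 0) + ((rec X. c.a.(b.X + (0 + 0) + (X + X + a.X))) + (rec X. c.a.(b.X + (0 + 0) + (X + X + a.X))) + a.(rec X. c.a.(b.X + (0 + 0) + (X + X + a.X))))) has moves --a--▸ q2
  q2 = b.(rec X. c.a.(b.X + (0 + 0) + (X + X + a.X))) + (0 + 0) + ((rec X. c.a.(b.X + (0 + 0) + (X + X + a.X))) + (rec X. c.a.(b.X + (0 + 0) + (X + X + a.X))) + a.(rec X. c.a.(b.X + (0 + 0) + (X + X + a.X)))) has moves --a--▸ q0, --b--▸ q0, --c--▸ q1
Run σ = ⟨cacc⟩ on P: start {p0}
  [1] c ⇒ {p1}
  [2] a ⇒ {p2}
  [3] c ⇒ {p0, p1}
  [4] c ⇒ {p1}
  — P admits the full trace.
Run σ = ⟨cacc⟩ on Q: start {q0}
  [1] c ⇒ {q1}
  [2] a ⇒ {q2}
  [3] c ⇒ {q1}
  [4] c ⇒ ∅ (Q stuck)

cacc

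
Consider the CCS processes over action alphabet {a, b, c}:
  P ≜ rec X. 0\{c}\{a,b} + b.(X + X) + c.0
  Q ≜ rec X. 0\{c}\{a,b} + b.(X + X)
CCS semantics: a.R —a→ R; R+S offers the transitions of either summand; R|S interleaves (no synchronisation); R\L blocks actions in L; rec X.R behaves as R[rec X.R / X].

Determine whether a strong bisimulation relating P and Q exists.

Reachable graph of P (3 states):
  p0 = rec X. 0\{c}\{a,b} + b.(X + X) + c.0 ⊢ ··b··> p1, ··c··> p2
  p1 = (rec X. 0\{c}\{a,b} + b.(X + X) + c.0) + (rec X. 0\{c}\{a,b} + b.(X + X) + c.0) ⊢ ··b··> p1, ··c··> p2
  p2 = 0 ⊢ deadlocked
Reachable graph of Q (2 states):
  q0 = rec X. 0\{c}\{a,b} + b.(X + X) ⊢ ··b··> q1
  q1 = (rec X. 0\{c}\{a,b} + b.(X + X)) + (rec X. 0\{c}\{a,b} + b.(X + X)) ⊢ ··b··> q1
Coarsest stable partition (strong bisimilarity classes):
  B0 = {p0, p1}
  B1 = {p2}
  B2 = {q0, q1}
p0 ∈ B0, q0 ∈ B2 → different blocks

NO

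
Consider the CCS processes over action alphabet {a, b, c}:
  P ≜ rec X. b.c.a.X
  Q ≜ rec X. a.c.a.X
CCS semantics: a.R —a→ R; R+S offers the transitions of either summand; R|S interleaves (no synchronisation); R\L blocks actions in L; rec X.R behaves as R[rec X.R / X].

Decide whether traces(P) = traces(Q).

Reachable graph of P (3 states):
  u0 = rec X. b.c.a.X ⊢ —b→ u1
  u1 = c.a.(rec X. b.c.a.X) ⊢ —c→ u2
  u2 = a.(rec X. b.c.a.X) ⊢ —a→ u0
Reachable graph of Q (3 states):
  v0 = rec X. a.c.a.X ⊢ —a→ v1
  v1 = c.a.(rec X. a.c.a.X) ⊢ —c→ v2
  v2 = a.(rec X. a.c.a.X) ⊢ —a→ v0
Run σ = ⟨b⟩ on P: start {u0}
  after b @ step 1: {u1}
  ✓ P
Run σ = ⟨b⟩ on Q: start {v0}
  after b @ step 1: ∅ (Q stuck)

NO — witness ⟨b⟩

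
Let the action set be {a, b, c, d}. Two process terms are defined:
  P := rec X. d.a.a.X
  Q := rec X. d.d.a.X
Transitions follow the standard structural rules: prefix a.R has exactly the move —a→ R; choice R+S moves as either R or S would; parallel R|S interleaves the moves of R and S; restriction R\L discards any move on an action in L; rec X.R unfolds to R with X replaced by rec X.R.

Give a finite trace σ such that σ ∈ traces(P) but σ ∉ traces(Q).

LTS(P): 3 reachable states
  m0 = rec X. d.a.a.X :: ··d··> m1
  m1 = a.a.(rec X. d.a.a.X) :: ··a··> m2
  m2 = a.(rec X. d.a.a.X) :: ··a··> m0
LTS(Q): 3 reachable states
  n0 = rec X. d.d.a.X :: ··d··> n1
  n1 = d.a.(rec X. d.d.a.X) :: ··d··> n2
  n2 = a.(rec X. d.d.a.X) :: ··a··> n0
Run σ = ⟨da⟩ on P: start {m0}
  after d @ step 1: {m1}
  after a @ step 2: {m2}
  P completes σ.
Run σ = ⟨da⟩ on Q: start {n0}
  after d @ step 1: {n1}
  after a @ step 2: no successor for Q

da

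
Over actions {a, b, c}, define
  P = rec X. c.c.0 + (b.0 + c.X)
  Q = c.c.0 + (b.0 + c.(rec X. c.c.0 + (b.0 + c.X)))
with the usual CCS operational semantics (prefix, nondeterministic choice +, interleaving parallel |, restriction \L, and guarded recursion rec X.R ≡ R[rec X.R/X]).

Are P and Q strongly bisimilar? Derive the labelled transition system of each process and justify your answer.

P ~ Q

P's transition system — 3 states:
  s0 = rec X. c.c.0 + (b.0 + c.X) → =b=> s1, =c=> s0, =c=> s2
  s1 = 0 → stopped
  s2 = c.0 → =c=> s1
Q's transition system — 4 states:
  t0 = c.c.0 + (b.0 + c.(rec X. c.c.0 + (b.0 + c.X))) → =b=> t1, =c=> t2, =c=> t3
  t1 = 0 → stopped
  t2 = c.0 → =c=> t1
  t3 = rec X. c.c.0 + (b.0 + c.X) → =b=> t1, =c=> t2, =c=> t3
Coarsest stable partition (strong bisimilarity classes):
  B0 = {s0, t0, t3}
  B1 = {s2, t2}
  B2 = {s1, t1}
s0 ∈ B0, t0 ∈ B0 → same block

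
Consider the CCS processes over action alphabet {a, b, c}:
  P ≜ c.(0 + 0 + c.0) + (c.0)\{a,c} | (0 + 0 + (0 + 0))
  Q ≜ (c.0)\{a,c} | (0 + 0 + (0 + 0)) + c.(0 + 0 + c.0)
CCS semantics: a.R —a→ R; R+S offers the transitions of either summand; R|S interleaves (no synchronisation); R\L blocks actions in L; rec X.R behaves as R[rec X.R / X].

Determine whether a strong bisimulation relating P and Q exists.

P's transition system — 3 states:
  s0 = c.(0 + 0 + c.0) + (c.0)\{a,c} | (0 + 0 + (0 + 0)) :: —c→ s1
  s1 = 0 + 0 + c.0 :: —c→ s2
  s2 = 0 :: deadlocked
Q's transition system — 3 states:
  t0 = (c.0)\{a,c} | (0 + 0 + (0 + 0)) + c.(0 + 0 + c.0) :: —c→ t1
  t1 = 0 + 0 + c.0 :: —c→ t2
  t2 = 0 :: deadlocked
Bisimilarity quotient blocks:
  B0 = {s0, t0}
  B1 = {s1, t1}
  B2 = {s2, t2}
s0 ∈ B0, t0 ∈ B0 → same block

YES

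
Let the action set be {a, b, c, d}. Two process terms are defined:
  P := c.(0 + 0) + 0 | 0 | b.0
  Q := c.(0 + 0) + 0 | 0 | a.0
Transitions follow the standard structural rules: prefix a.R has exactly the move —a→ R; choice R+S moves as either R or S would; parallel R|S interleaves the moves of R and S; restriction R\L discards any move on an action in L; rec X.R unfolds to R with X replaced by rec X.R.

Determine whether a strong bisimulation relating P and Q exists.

P's transition system — 3 states:
  p0 = c.(0 + 0) + 0 | 0 | b.0 :: =b=> p1, =c=> p2
  p1 = 0 | 0 | 0 :: (no moves)
  p2 = 0 + 0 :: (no moves)
Q's transition system — 3 states:
  q0 = c.(0 + 0) + 0 | 0 | a.0 :: =a=> q1, =c=> q2
  q1 = 0 | 0 | 0 :: (no moves)
  q2 = 0 + 0 :: (no moves)
Bisimilarity quotient blocks:
  B0 = {p0}
  B1 = {p1, p2, q1, q2}
  B2 = {q0}
p0 ∈ B0, q0 ∈ B2 → different blocks

NO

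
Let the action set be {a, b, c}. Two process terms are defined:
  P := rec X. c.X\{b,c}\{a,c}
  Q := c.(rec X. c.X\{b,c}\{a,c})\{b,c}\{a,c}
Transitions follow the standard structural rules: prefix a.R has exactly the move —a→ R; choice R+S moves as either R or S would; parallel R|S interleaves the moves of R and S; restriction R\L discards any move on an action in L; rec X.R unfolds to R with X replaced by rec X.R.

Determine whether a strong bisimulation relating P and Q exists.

Reachable graph of P (2 states):
  u0 = rec X. c.X\{b,c}\{a,c} | --c--▸ u1
  u1 = (rec X. c.X\{b,c}\{a,c})\{b,c}\{a,c} | (no moves)
Reachable graph of Q (2 states):
  v0 = c.(rec X. c.X\{b,c}\{a,c})\{b,c}\{a,c} | --c--▸ v1
  v1 = (rec X. c.X\{b,c}\{a,c})\{b,c}\{a,c} | (no moves)
Partition-refinement fixed point:
  B0 = {u0, v0}
  B1 = {u1, v1}
u0 ∈ B0, v0 ∈ B0 → same block

P ~ Q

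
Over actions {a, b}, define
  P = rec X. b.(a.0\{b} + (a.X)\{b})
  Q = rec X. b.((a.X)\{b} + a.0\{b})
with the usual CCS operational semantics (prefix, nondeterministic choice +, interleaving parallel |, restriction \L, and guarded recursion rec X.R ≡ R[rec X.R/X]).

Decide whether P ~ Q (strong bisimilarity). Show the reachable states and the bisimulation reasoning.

bisimilar

P's transition system — 4 states:
  p0 = rec X. b.(a.0\{b} + (a.X)\{b}) has moves =b=> p1
  p1 = a.0\{b} + (a.(rec X. b.(a.0\{b} + (a.X)\{b})))\{b} has moves =a=> p2, =a=> p3
  p2 = (rec X. b.(a.0\{b} + (a.X)\{b}))\{b} has moves stopped
  p3 = 0\{b} has moves stopped
Q's transition system — 4 states:
  q0 = rec X. b.((a.X)\{b} + a.0\{b}) has moves =b=> q1
  q1 = (a.(rec X. b.((a.X)\{b} + a.0\{b})))\{b} + a.0\{b} has moves =a=> q2, =a=> q3
  q2 = (rec X. b.((a.X)\{b} + a.0\{b}))\{b} has moves stopped
  q3 = 0\{b} has moves stopped
Bisimilarity quotient blocks:
  B0 = {p0, q0}
  B1 = {p1, q1}
  B2 = {p2, p3, q2, q3}
p0 ∈ B0, q0 ∈ B0 → same block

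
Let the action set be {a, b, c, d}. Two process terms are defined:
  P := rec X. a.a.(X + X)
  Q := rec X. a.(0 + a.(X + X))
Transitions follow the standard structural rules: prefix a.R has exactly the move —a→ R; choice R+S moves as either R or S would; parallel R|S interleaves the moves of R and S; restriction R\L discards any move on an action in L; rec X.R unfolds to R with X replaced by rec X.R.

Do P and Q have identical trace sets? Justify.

YES

P's transition system — 3 states:
  s0 = rec X. a.a.(X + X) :: =a=> s1
  s1 = a.((rec X. a.a.(X + X)) + (rec X. a.a.(X + X))) :: =a=> s2
  s2 = (rec X. a.a.(X + X)) + (rec X. a.a.(X + X)) :: =a=> s1
Q's transition system — 3 states:
  t0 = rec X. a.(0 + a.(X + X)) :: =a=> t1
  t1 = 0 + a.((rec X. a.(0 + a.(X + X))) + (rec X. a.(0 + a.(X + X)))) :: =a=> t2
  t2 = (rec X. a.(0 + a.(X + X))) + (rec X. a.(0 + a.(X + X))) :: =a=> t1
Partition-refinement fixed point:
  B0 = {s0, s1, s2, t0, t1, t2}
s0 ∈ B0, t0 ∈ B0 → same block
Bisimilar ⇒ trace-equivalent.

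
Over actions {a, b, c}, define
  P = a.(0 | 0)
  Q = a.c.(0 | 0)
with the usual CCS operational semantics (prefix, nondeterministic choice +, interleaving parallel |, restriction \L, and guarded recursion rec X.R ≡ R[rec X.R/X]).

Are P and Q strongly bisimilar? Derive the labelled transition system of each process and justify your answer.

NO

Reachable graph of P (2 states):
  p0 = a.(0 | 0) has moves ··a··> p1
  p1 = 0 | 0 has moves stopped
Reachable graph of Q (3 states):
  q0 = a.c.(0 | 0) has moves ··a··> q1
  q1 = c.(0 | 0) has moves ··c··> q2
  q2 = 0 | 0 has moves stopped
Bisimilarity quotient blocks:
  B0 = {p0}
  B1 = {p1, q2}
  B2 = {q0}
  B3 = {q1}
p0 ∈ B0, q0 ∈ B2 → different blocks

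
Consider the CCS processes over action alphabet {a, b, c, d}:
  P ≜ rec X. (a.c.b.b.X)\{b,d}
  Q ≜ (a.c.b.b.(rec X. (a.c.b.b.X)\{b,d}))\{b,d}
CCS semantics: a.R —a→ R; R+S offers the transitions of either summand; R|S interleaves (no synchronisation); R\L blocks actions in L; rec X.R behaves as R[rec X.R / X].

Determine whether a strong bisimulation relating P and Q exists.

Reachable graph of P (3 states):
  p0 = rec X. (a.c.b.b.X)\{b,d} → —a→ p1
  p1 = (c.b.b.(rec X. (a.c.b.b.X)\{b,d}))\{b,d} → —c→ p2
  p2 = (b.b.(rec X. (a.c.b.b.X)\{b,d}))\{b,d} → stopped
Reachable graph of Q (3 states):
  q0 = (a.c.b.b.(rec X. (a.c.b.b.X)\{b,d}))\{b,d} → —a→ q1
  q1 = (c.b.b.(rec X. (a.c.b.b.X)\{b,d}))\{b,d} → —c→ q2
  q2 = (b.b.(rec X. (a.c.b.b.X)\{b,d}))\{b,d} → stopped
Coarsest stable partition (strong bisimilarity classes):
  B0 = {p0, q0}
  B1 = {p1, q1}
  B2 = {p2, q2}
p0 ∈ B0, q0 ∈ B0 → same block

P ~ Q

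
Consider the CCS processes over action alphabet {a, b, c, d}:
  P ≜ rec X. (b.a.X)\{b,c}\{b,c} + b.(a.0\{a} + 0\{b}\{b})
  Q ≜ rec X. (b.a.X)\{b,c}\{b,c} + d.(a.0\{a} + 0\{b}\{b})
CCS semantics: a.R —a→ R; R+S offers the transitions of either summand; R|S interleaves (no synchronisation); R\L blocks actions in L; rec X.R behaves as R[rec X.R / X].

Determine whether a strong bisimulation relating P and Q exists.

not bisimilar

LTS(P): 3 reachable states
  s0 = rec X. (b.a.X)\{b,c}\{b,c} + b.(a.0\{a} + 0\{b}\{b}) → -b-> s1
  s1 = a.0\{a} + 0\{b}\{b} → -a-> s2
  s2 = 0\{a} → (no moves)
LTS(Q): 3 reachable states
  t0 = rec X. (b.a.X)\{b,c}\{b,c} + d.(a.0\{a} + 0\{b}\{b}) → -d-> t1
  t1 = a.0\{a} + 0\{b}\{b} → -a-> t2
  t2 = 0\{a} → (no moves)
Bisimilarity quotient blocks:
  B0 = {s0}
  B1 = {s1, t1}
  B2 = {s2, t2}
  B3 = {t0}
s0 ∈ B0, t0 ∈ B3 → different blocks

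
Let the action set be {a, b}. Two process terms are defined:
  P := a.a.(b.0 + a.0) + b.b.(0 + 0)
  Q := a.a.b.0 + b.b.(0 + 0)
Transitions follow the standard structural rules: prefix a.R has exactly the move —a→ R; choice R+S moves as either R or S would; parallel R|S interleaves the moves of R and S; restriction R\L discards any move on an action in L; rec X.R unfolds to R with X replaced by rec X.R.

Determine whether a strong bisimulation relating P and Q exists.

NO

Reachable graph of P (6 states):
  u0 = a.a.(b.0 + a.0) + b.b.(0 + 0) | =a=> u1, =b=> u2
  u1 = a.(b.0 + a.0) | =a=> u3
  u2 = b.(0 + 0) | =b=> u4
  u3 = b.0 + a.0 | =a=> u5, =b=> u5
  u4 = 0 + 0 | (no moves)
  u5 = 0 | (no moves)
Reachable graph of Q (6 states):
  v0 = a.a.b.0 + b.b.(0 + 0) | =a=> v1, =b=> v2
  v1 = a.b.0 | =a=> v3
  v2 = b.(0 + 0) | =b=> v4
  v3 = b.0 | =b=> v5
  v4 = 0 + 0 | (no moves)
  v5 = 0 | (no moves)
Coarsest stable partition (strong bisimilarity classes):
  B0 = {u0}
  B1 = {u1}
  B2 = {u3}
  B3 = {u4, u5, v4, v5}
  B4 = {u2, v2, v3}
  B5 = {v0}
  B6 = {v1}
u0 ∈ B0, v0 ∈ B5 → different blocks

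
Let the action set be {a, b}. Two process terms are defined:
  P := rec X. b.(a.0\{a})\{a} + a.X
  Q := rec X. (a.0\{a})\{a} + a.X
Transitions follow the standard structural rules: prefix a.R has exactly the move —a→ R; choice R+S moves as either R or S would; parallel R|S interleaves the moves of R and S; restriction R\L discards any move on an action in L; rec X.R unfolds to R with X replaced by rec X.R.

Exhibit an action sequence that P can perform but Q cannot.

b

P's transition system — 2 states:
  m0 = rec X. b.(a.0\{a})\{a} + a.X | ··a··> m0, ··b··> m1
  m1 = (a.0\{a})\{a} | deadlocked
Q's transition system — 1 states:
  n0 = rec X. (a.0\{a})\{a} + a.X | ··a··> n0
Run σ = ⟨b⟩ on P: start {m0}
  after b @ step 1: {m1}
  ✓ P
Run σ = ⟨b⟩ on Q: start {n0}
  after b @ step 1: no successor for Q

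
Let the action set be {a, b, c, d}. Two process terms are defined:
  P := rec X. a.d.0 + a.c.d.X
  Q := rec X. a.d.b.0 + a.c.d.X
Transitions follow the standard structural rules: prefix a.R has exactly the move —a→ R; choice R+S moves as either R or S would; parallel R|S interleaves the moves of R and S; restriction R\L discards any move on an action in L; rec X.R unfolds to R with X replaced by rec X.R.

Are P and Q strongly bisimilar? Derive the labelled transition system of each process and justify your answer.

NO

Reachable graph of P (5 states):
  u0 = rec X. a.d.0 + a.c.d.X | ··a··> u1, ··a··> u2
  u1 = c.d.(rec X. a.d.0 + a.c.d.X) | ··c··> u3
  u2 = d.0 | ··d··> u4
  u3 = d.(rec X. a.d.0 + a.c.d.X) | ··d··> u0
  u4 = 0 | deadlocked
Reachable graph of Q (6 states):
  v0 = rec X. a.d.b.0 + a.c.d.X | ··a··> v1, ··a··> v2
  v1 = c.d.(rec X. a.d.b.0 + a.c.d.X) | ··c··> v3
  v2 = d.b.0 | ··d··> v4
  v3 = d.(rec X. a.d.b.0 + a.c.d.X) | ··d··> v0
  v4 = b.0 | ··b··> v5
  v5 = 0 | deadlocked
Coarsest stable partition (strong bisimilarity classes):
  B0 = {u0}
  B1 = {u1}
  B2 = {u3}
  B3 = {u2}
  B4 = {u4, v5}
  B5 = {v0}
  B6 = {v2}
  B7 = {v4}
  B8 = {v1}
  B9 = {v3}
u0 ∈ B0, v0 ∈ B5 → different blocks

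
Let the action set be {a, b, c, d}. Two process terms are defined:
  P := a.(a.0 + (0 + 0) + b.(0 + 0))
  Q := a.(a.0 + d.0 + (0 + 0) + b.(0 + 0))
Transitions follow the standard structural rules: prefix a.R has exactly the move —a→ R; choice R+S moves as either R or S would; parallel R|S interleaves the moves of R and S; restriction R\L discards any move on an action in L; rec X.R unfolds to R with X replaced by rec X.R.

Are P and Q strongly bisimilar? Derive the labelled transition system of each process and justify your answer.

LTS(P): 4 reachable states
  s0 = a.(a.0 + (0 + 0) + b.(0 + 0)) ⊢ =a=> s1
  s1 = a.0 + (0 + 0) + b.(0 + 0) ⊢ =a=> s2, =b=> s3
  s2 = 0 ⊢ (no moves)
  s3 = 0 + 0 ⊢ (no moves)
LTS(Q): 4 reachable states
  t0 = a.(a.0 + d.0 + (0 + 0) + b.(0 + 0)) ⊢ =a=> t1
  t1 = a.0 + d.0 + (0 + 0) + b.(0 + 0) ⊢ =a=> t2, =b=> t3, =d=> t2
  t2 = 0 ⊢ (no moves)
  t3 = 0 + 0 ⊢ (no moves)
Coarsest stable partition (strong bisimilarity classes):
  B0 = {s0}
  B1 = {s1}
  B2 = {s2, s3, t2, t3}
  B3 = {t0}
  B4 = {t1}
s0 ∈ B0, t0 ∈ B3 → different blocks

P ≁ Q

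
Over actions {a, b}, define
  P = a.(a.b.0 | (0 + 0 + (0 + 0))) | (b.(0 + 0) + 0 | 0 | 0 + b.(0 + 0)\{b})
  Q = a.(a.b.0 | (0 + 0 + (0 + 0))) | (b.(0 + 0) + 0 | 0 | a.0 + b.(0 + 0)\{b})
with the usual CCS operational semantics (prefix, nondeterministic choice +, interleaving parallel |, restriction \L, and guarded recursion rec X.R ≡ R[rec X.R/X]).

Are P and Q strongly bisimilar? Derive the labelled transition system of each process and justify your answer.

LTS(P): 12 reachable states
  p0 = a.(a.b.0 | (0 + 0 + (0 + 0))) | (b.(0 + 0) + 0 | 0 | 0 + b.(0 + 0)\{b}) → --a--▸ p1, --b--▸ p2, --b--▸ p3
  p1 = a.b.0 | (0 + 0 + (0 + 0)) | (b.(0 + 0) + 0 | 0 | 0 + b.(0 + 0)\{b}) → --a--▸ p4, --b--▸ p5, --b--▸ p6
  p2 = a.(a.b.0 | (0 + 0 + (0 + 0))) | (0 + 0) → --a--▸ p5
  p3 = a.(a.b.0 | (0 + 0 + (0 + 0))) | (0 + 0)\{b} → --a--▸ p6
  p4 = b.0 | (0 + 0 + (0 + 0)) | (b.(0 + 0) + 0 | 0 | 0 + b.(0 + 0)\{b}) → --b--▸ p7, --b--▸ p8, --b--▸ p9
  p5 = a.b.0 | (0 + 0 + (0 + 0)) | (0 + 0) → --a--▸ p8
  p6 = a.b.0 | (0 + 0 + (0 + 0)) | (0 + 0)\{b} → --a--▸ p9
  p7 = 0 | (0 + 0 + (0 + 0)) | (b.(0 + 0) + 0 | 0 | 0 + b.(0 + 0)\{b}) → --b--▸ p10, --b--▸ p11
  p8 = b.0 | (0 + 0 + (0 + 0)) | (0 + 0) → --b--▸ p10
  p9 = b.0 | (0 + 0 + (0 + 0)) | (0 + 0)\{b} → --b--▸ p11
  p10 = 0 | (0 + 0 + (0 + 0)) | (0 + 0) → ∅
  p11 = 0 | (0 + 0 + (0 + 0)) | (0 + 0)\{b} → ∅
LTS(Q): 16 reachable states
  q0 = a.(a.b.0 | (0 + 0 + (0 + 0))) | (b.(0 + 0) + 0 | 0 | a.0 + b.(0 + 0)\{b}) → --a--▸ q1, --a--▸ q2, --b--▸ q3, --b--▸ q4
  q1 = a.(a.b.0 | (0 + 0 + (0 + 0))) | (0 | 0 | 0) → --a--▸ q5
  q2 = a.b.0 | (0 + 0 + (0 + 0)) | (b.(0 + 0) + 0 | 0 | a.0 + b.(0 + 0)\{b}) → --a--▸ q5, --a--▸ q6, --b--▸ q7, --b--▸ q8
  q3 = a.(a.b.0 | (0 + 0 + (0 + 0))) | (0 + 0) → --a--▸ q7
  q4 = a.(a.b.0 | (0 + 0 + (0 + 0))) | (0 + 0)\{b} → --a--▸ q8
  q5 = a.b.0 | (0 + 0 + (0 + 0)) | (0 | 0 | 0) → --a--▸ q9
  q6 = b.0 | (0 + 0 + (0 + 0)) | (b.(0 + 0) + 0 | 0 | a.0 + b.(0 + 0)\{b}) → --a--▸ q9, --b--▸ q10, --b--▸ q11, --b--▸ q12
  q7 = a.b.0 | (0 + 0 + (0 + 0)) | (0 + 0) → --a--▸ q11
  q8 = a.b.0 | (0 + 0 + (0 + 0)) | (0 + 0)\{b} → --a--▸ q12
  q9 = b.0 | (0 + 0 + (0 + 0)) | (0 | 0 | 0) → --b--▸ q13
  q10 = 0 | (0 + 0 + (0 + 0)) | (b.(0 + 0) + 0 | 0 | a.0 + b.(0 + 0)\{b}) → --a--▸ q13, --b--▸ q14, --b--▸ q15
  q11 = b.0 | (0 + 0 + (0 + 0)) | (0 + 0) → --b--▸ q14
  q12 = b.0 | (0 + 0 + (0 + 0)) | (0 + 0)\{b} → --b--▸ q15
  q13 = 0 | (0 + 0 + (0 + 0)) | (0 | 0 | 0) → ∅
  q14 = 0 | (0 + 0 + (0 + 0)) | (0 + 0) → ∅
  q15 = 0 | (0 + 0 + (0 + 0)) | (0 + 0)\{b} → ∅
Coarsest stable partition (strong bisimilarity classes):
  B0 = {p0}
  B1 = {p2, p3, q1, q3, q4}
  B2 = {p5, p6, q5, q7, q8}
  B3 = {p7, p8, p9, q11, q12, q9}
  B4 = {p10, p11, q13, q14, q15}
  B5 = {p1}
  B6 = {p4}
  B7 = {q0}
  B8 = {q2}
  B9 = {q6}
  B10 = {q10}
p0 ∈ B0, q0 ∈ B7 → different blocks

not bisimilar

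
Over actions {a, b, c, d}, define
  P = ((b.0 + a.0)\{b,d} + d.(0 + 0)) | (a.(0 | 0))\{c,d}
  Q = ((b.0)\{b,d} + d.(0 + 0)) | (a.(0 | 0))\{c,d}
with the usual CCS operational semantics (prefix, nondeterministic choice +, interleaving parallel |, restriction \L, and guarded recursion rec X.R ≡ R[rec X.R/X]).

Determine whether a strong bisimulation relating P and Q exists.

LTS(P): 6 reachable states
  s0 = ((b.0 + a.0)\{b,d} + d.(0 + 0)) | (a.(0 | 0))\{c,d} ⊢ ··a··> s1, ··a··> s2, ··d··> s3
  s1 = ((b.0 + a.0)\{b,d} + d.(0 + 0)) | (0 | 0)\{c,d} ⊢ ··a··> s4, ··d··> s5
  s2 = 0\{b,d} | (a.(0 | 0))\{c,d} ⊢ ··a··> s4
  s3 = (0 + 0) | (a.(0 | 0))\{c,d} ⊢ ··a··> s5
  s4 = 0\{b,d} | (0 | 0)\{c,d} ⊢ deadlocked
  s5 = (0 + 0) | (0 | 0)\{c,d} ⊢ deadlocked
LTS(Q): 4 reachable states
  t0 = ((b.0)\{b,d} + d.(0 + 0)) | (a.(0 | 0))\{c,d} ⊢ ··a··> t1, ··d··> t2
  t1 = ((b.0)\{b,d} + d.(0 + 0)) | (0 | 0)\{c,d} ⊢ ··d··> t3
  t2 = (0 + 0) | (a.(0 | 0))\{c,d} ⊢ ··a··> t3
  t3 = (0 + 0) | (0 | 0)\{c,d} ⊢ deadlocked
Coarsest stable partition (strong bisimilarity classes):
  B0 = {s0}
  B1 = {s1}
  B2 = {s4, s5, t3}
  B3 = {s2, s3, t2}
  B4 = {t0}
  B5 = {t1}
s0 ∈ B0, t0 ∈ B4 → different blocks

P ≁ Q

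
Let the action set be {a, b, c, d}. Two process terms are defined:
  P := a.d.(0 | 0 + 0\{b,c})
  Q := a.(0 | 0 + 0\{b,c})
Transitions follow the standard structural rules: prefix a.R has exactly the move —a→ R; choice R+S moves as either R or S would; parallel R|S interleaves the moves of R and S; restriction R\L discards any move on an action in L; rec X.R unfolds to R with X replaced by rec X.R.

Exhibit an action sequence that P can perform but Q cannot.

P's transition system — 3 states:
  p0 = a.d.(0 | 0 + 0\{b,c}) ⊢ ··a··> p1
  p1 = d.(0 | 0 + 0\{b,c}) ⊢ ··d··> p2
  p2 = 0 | 0 + 0\{b,c} ⊢ deadlocked
Q's transition system — 2 states:
  q0 = a.(0 | 0 + 0\{b,c}) ⊢ ··a··> q1
  q1 = 0 | 0 + 0\{b,c} ⊢ deadlocked
Executing ad from P (initial set {p0}):
  [1] a ⇒ {p1}
  [2] d ⇒ {p2}
  ✓ P
Executing ad from Q (initial set {q0}):
  [1] a ⇒ {q1}
  [2] d ⇒ ∅ (Q stuck)

ad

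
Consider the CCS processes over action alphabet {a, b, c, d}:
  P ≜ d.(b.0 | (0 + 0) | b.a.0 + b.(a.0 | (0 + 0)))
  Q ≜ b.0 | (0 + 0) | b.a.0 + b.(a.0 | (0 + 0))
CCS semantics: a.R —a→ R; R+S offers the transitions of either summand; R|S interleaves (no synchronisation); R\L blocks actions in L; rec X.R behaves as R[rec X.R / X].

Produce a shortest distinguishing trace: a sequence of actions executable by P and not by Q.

d

LTS(P): 9 reachable states
  s0 = d.(b.0 | (0 + 0) | b.a.0 + b.(a.0 | (0 + 0))) has moves =d=> s1
  s1 = b.0 | (0 + 0) | b.a.0 + b.(a.0 | (0 + 0)) has moves =b=> s2, =b=> s3, =b=> s4
  s2 = 0 | (0 + 0) | b.a.0 has moves =b=> s5
  s3 = a.0 | (0 + 0) has moves =a=> s6
  s4 = b.0 | (0 + 0) | a.0 has moves =a=> s7, =b=> s5
  s5 = 0 | (0 + 0) | a.0 has moves =a=> s8
  s6 = 0 | (0 + 0) has moves stopped
  s7 = b.0 | (0 + 0) | 0 has moves =b=> s8
  s8 = 0 | (0 + 0) | 0 has moves stopped
LTS(Q): 8 reachable states
  t0 = b.0 | (0 + 0) | b.a.0 + b.(a.0 | (0 + 0)) has moves =b=> t1, =b=> t2, =b=> t3
  t1 = 0 | (0 + 0) | b.a.0 has moves =b=> t4
  t2 = a.0 | (0 + 0) has moves =a=> t5
  t3 = b.0 | (0 + 0) | a.0 has moves =a=> t6, =b=> t4
  t4 = 0 | (0 + 0) | a.0 has moves =a=> t7
  t5 = 0 | (0 + 0) has moves stopped
  t6 = b.0 | (0 + 0) | 0 has moves =b=> t7
  t7 = 0 | (0 + 0) | 0 has moves stopped
Run σ = ⟨d⟩ on P: start {s0}
  step 1 (d): {s1}
  — P admits the full trace.
Run σ = ⟨d⟩ on Q: start {t0}
  step 1 (d): ∅ (Q stuck)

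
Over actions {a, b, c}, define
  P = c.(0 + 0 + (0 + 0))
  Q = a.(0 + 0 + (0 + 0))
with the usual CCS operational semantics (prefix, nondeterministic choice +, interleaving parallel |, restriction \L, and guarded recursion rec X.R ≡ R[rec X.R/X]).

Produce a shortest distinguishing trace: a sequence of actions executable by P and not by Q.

c

Reachable graph of P (2 states):
  s0 = c.(0 + 0 + (0 + 0)) has moves —c→ s1
  s1 = 0 + 0 + (0 + 0) has moves (no moves)
Reachable graph of Q (2 states):
  t0 = a.(0 + 0 + (0 + 0)) has moves —a→ t1
  t1 = 0 + 0 + (0 + 0) has moves (no moves)
Executing c from P (initial set {s0}):
  after c @ step 1: {s1}
  — P admits the full trace.
Executing c from Q (initial set {t0}):
  after c @ step 1: no successor for Q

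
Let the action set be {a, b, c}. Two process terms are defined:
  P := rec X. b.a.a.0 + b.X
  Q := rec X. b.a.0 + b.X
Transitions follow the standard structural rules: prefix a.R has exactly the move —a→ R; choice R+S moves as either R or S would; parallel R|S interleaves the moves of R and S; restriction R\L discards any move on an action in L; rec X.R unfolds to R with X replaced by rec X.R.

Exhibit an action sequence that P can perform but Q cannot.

baa

Reachable graph of P (4 states):
  m0 = rec X. b.a.a.0 + b.X :: --b--▸ m0, --b--▸ m1
  m1 = a.a.0 :: --a--▸ m2
  m2 = a.0 :: --a--▸ m3
  m3 = 0 :: (no moves)
Reachable graph of Q (3 states):
  n0 = rec X. b.a.0 + b.X :: --b--▸ n0, --b--▸ n1
  n1 = a.0 :: --a--▸ n2
  n2 = 0 :: (no moves)
Executing baa from P (initial set {m0}):
  after b @ step 1: {m0, m1}
  after a @ step 2: {m2}
  after a @ step 3: {m3}
  P completes σ.
Executing baa from Q (initial set {n0}):
  after b @ step 1: {n0, n1}
  after a @ step 2: {n2}
  after a @ step 3: ∅  — Q cannot continue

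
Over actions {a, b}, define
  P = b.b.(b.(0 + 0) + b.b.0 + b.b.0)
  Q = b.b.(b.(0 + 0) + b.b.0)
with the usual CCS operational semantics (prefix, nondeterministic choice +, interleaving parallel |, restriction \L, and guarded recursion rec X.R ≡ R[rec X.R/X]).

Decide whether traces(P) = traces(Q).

trace-equivalent

LTS(P): 6 reachable states
  u0 = b.b.(b.(0 + 0) + b.b.0 + b.b.0) | -b-> u1
  u1 = b.(b.(0 + 0) + b.b.0 + b.b.0) | -b-> u2
  u2 = b.(0 + 0) + b.b.0 + b.b.0 | -b-> u3, -b-> u4
  u3 = 0 + 0 | stopped
  u4 = b.0 | -b-> u5
  u5 = 0 | stopped
LTS(Q): 6 reachable states
  v0 = b.b.(b.(0 + 0) + b.b.0) | -b-> v1
  v1 = b.(b.(0 + 0) + b.b.0) | -b-> v2
  v2 = b.(0 + 0) + b.b.0 | -b-> v3, -b-> v4
  v3 = 0 + 0 | stopped
  v4 = b.0 | -b-> v5
  v5 = 0 | stopped
Bisimilarity quotient blocks:
  B0 = {u0, v0}
  B1 = {u1, v1}
  B2 = {u2, v2}
  B3 = {u4, v4}
  B4 = {u3, u5, v3, v5}
u0 ∈ B0, v0 ∈ B0 → same block
Bisimilar ⇒ trace-equivalent.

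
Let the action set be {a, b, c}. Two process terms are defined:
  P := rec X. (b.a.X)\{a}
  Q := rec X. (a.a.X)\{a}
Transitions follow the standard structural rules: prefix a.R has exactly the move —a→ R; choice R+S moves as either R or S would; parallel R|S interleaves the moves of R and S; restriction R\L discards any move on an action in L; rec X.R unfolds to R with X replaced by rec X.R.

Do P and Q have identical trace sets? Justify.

Reachable graph of P (2 states):
  u0 = rec X. (b.a.X)\{a} → =b=> u1
  u1 = (a.(rec X. (b.a.X)\{a}))\{a} → deadlocked
Reachable graph of Q (1 states):
  v0 = rec X. (a.a.X)\{a} → deadlocked
Run σ = ⟨b⟩ on P: start {u0}
  after b @ step 1: {u1}
  ✓ P
Run σ = ⟨b⟩ on Q: start {v0}
  after b @ step 1: ∅  — Q cannot continue

NO — witness ⟨b⟩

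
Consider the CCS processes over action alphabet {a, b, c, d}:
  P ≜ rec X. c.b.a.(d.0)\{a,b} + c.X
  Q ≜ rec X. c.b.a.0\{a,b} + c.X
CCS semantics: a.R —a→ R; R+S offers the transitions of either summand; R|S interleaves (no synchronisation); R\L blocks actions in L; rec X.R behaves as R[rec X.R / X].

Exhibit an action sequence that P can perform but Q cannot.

Reachable graph of P (5 states):
  p0 = rec X. c.b.a.(d.0)\{a,b} + c.X :: —c→ p0, —c→ p1
  p1 = b.a.(d.0)\{a,b} :: —b→ p2
  p2 = a.(d.0)\{a,b} :: —a→ p3
  p3 = (d.0)\{a,b} :: —d→ p4
  p4 = 0\{a,b} :: stopped
Reachable graph of Q (4 states):
  q0 = rec X. c.b.a.0\{a,b} + c.X :: —c→ q0, —c→ q1
  q1 = b.a.0\{a,b} :: —b→ q2
  q2 = a.0\{a,b} :: —a→ q3
  q3 = 0\{a,b} :: stopped
Trace ⟨cbad⟩ through P, begin at {p0}:
  step 1 (c): {p0, p1}
  step 2 (b): {p2}
  step 3 (a): {p3}
  step 4 (d): {p4}
  — P admits the full trace.
Trace ⟨cbad⟩ through Q, begin at {q0}:
  step 1 (c): {q0, q1}
  step 2 (b): {q2}
  step 3 (a): {q3}
  step 4 (d): ∅ (Q stuck)

cbad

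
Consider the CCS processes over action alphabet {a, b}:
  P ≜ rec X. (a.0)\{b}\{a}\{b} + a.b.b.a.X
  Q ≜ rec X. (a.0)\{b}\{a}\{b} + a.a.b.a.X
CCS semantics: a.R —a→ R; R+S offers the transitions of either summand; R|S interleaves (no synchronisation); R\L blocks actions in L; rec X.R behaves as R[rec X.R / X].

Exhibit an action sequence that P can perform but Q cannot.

ab

P's transition system — 4 states:
  p0 = rec X. (a.0)\{b}\{a}\{b} + a.b.b.a.X ⊢ ··a··> p1
  p1 = b.b.a.(rec X. (a.0)\{b}\{a}\{b} + a.b.b.a.X) ⊢ ··b··> p2
  p2 = b.a.(rec X. (a.0)\{b}\{a}\{b} + a.b.b.a.X) ⊢ ··b··> p3
  p3 = a.(rec X. (a.0)\{b}\{a}\{b} + a.b.b.a.X) ⊢ ··a··> p0
Q's transition system — 4 states:
  q0 = rec X. (a.0)\{b}\{a}\{b} + a.a.b.a.X ⊢ ··a··> q1
  q1 = a.b.a.(rec X. (a.0)\{b}\{a}\{b} + a.a.b.a.X) ⊢ ··a··> q2
  q2 = b.a.(rec X. (a.0)\{b}\{a}\{b} + a.a.b.a.X) ⊢ ··b··> q3
  q3 = a.(rec X. (a.0)\{b}\{a}\{b} + a.a.b.a.X) ⊢ ··a··> q0
Run σ = ⟨ab⟩ on P: start {p0}
  [1] a ⇒ {p1}
  [2] b ⇒ {p2}
  P completes σ.
Run σ = ⟨ab⟩ on Q: start {q0}
  [1] a ⇒ {q1}
  [2] b ⇒ no successor for Q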